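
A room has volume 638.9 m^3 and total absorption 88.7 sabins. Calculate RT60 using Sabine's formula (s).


Given values:
  V = 638.9 m^3
  A = 88.7 sabins
Formula: RT60 = 0.161 * V / A
Numerator: 0.161 * 638.9 = 102.8629
RT60 = 102.8629 / 88.7 = 1.16

1.16 s


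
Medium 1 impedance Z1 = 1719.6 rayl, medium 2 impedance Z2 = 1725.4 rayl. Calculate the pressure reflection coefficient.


Given values:
  Z1 = 1719.6 rayl, Z2 = 1725.4 rayl
Formula: R = (Z2 - Z1) / (Z2 + Z1)
Numerator: Z2 - Z1 = 1725.4 - 1719.6 = 5.8
Denominator: Z2 + Z1 = 1725.4 + 1719.6 = 3445.0
R = 5.8 / 3445.0 = 0.0017

0.0017


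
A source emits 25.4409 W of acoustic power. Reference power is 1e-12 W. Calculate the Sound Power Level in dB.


Given values:
  W = 25.4409 W
  W_ref = 1e-12 W
Formula: SWL = 10 * log10(W / W_ref)
Compute ratio: W / W_ref = 25440900000000
Compute log10: log10(25440900000000) = 13.405532
Multiply: SWL = 10 * 13.405532 = 134.06

134.06 dB


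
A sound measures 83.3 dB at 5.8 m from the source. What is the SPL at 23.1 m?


Given values:
  SPL1 = 83.3 dB, r1 = 5.8 m, r2 = 23.1 m
Formula: SPL2 = SPL1 - 20 * log10(r2 / r1)
Compute ratio: r2 / r1 = 23.1 / 5.8 = 3.9828
Compute log10: log10(3.9828) = 0.600188
Compute drop: 20 * 0.600188 = 12.0038
SPL2 = 83.3 - 12.0038 = 71.3

71.3 dB


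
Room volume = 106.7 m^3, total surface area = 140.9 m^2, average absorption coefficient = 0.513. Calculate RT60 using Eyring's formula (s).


Given values:
  V = 106.7 m^3, S = 140.9 m^2, alpha = 0.513
Formula: RT60 = 0.161 * V / (-S * ln(1 - alpha))
Compute ln(1 - 0.513) = ln(0.487) = -0.719491
Denominator: -140.9 * -0.719491 = 101.3763
Numerator: 0.161 * 106.7 = 17.1787
RT60 = 17.1787 / 101.3763 = 0.169

0.169 s


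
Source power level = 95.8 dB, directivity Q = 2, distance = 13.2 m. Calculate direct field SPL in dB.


Given values:
  Lw = 95.8 dB, Q = 2, r = 13.2 m
Formula: SPL = Lw + 10 * log10(Q / (4 * pi * r^2))
Compute 4 * pi * r^2 = 4 * pi * 13.2^2 = 2189.5644
Compute Q / denom = 2 / 2189.5644 = 0.00091342
Compute 10 * log10(0.00091342) = -30.3933
SPL = 95.8 + (-30.3933) = 65.41

65.41 dB


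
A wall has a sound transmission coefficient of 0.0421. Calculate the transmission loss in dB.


Given values:
  tau = 0.0421
Formula: TL = 10 * log10(1 / tau)
Compute 1 / tau = 1 / 0.0421 = 23.753
Compute log10(23.753) = 1.375718
TL = 10 * 1.375718 = 13.76

13.76 dB


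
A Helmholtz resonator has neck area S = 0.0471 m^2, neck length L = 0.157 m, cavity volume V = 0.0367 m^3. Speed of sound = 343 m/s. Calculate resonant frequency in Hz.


Given values:
  S = 0.0471 m^2, L = 0.157 m, V = 0.0367 m^3, c = 343 m/s
Formula: f = (c / (2*pi)) * sqrt(S / (V * L))
Compute V * L = 0.0367 * 0.157 = 0.0057619
Compute S / (V * L) = 0.0471 / 0.0057619 = 8.1744
Compute sqrt(8.1744) = 2.859091
Compute c / (2*pi) = 343 / 6.283185 = 54.590148
f = 54.590148 * 2.859091 = 156.08

156.08 Hz


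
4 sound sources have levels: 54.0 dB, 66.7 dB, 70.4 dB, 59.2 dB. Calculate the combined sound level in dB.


Formula: L_total = 10 * log10( sum(10^(Li/10)) )
  Source 1: 10^(54.0/10) = 251188.6432
  Source 2: 10^(66.7/10) = 4677351.4129
  Source 3: 10^(70.4/10) = 10964781.9614
  Source 4: 10^(59.2/10) = 831763.7711
Sum of linear values = 16725085.7886
L_total = 10 * log10(16725085.7886) = 72.23

72.23 dB


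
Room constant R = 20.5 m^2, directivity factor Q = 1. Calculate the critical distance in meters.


Given values:
  R = 20.5 m^2, Q = 1
Formula: d_c = 0.141 * sqrt(Q * R)
Compute Q * R = 1 * 20.5 = 20.5
Compute sqrt(20.5) = 4.5277
d_c = 0.141 * 4.5277 = 0.638

0.638 m


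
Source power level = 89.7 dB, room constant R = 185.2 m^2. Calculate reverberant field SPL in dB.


Given values:
  Lw = 89.7 dB, R = 185.2 m^2
Formula: SPL = Lw + 10 * log10(4 / R)
Compute 4 / R = 4 / 185.2 = 0.021598
Compute 10 * log10(0.021598) = -16.6559
SPL = 89.7 + (-16.6559) = 73.04

73.04 dB


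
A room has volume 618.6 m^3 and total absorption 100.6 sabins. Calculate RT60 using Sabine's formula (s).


Given values:
  V = 618.6 m^3
  A = 100.6 sabins
Formula: RT60 = 0.161 * V / A
Numerator: 0.161 * 618.6 = 99.5946
RT60 = 99.5946 / 100.6 = 0.99

0.99 s


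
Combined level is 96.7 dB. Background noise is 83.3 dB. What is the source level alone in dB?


Given values:
  L_total = 96.7 dB, L_bg = 83.3 dB
Formula: L_source = 10 * log10(10^(L_total/10) - 10^(L_bg/10))
Convert to linear:
  10^(96.7/10) = 4677351412.872
  10^(83.3/10) = 213796208.9502
Difference: 4677351412.872 - 213796208.9502 = 4463555203.9218
L_source = 10 * log10(4463555203.9218) = 96.5

96.5 dB


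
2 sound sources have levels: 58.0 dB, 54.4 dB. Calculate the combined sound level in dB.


Formula: L_total = 10 * log10( sum(10^(Li/10)) )
  Source 1: 10^(58.0/10) = 630957.3445
  Source 2: 10^(54.4/10) = 275422.8703
Sum of linear values = 906380.2148
L_total = 10 * log10(906380.2148) = 59.57

59.57 dB


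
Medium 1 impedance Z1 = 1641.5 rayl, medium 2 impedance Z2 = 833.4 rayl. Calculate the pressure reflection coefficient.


Given values:
  Z1 = 1641.5 rayl, Z2 = 833.4 rayl
Formula: R = (Z2 - Z1) / (Z2 + Z1)
Numerator: Z2 - Z1 = 833.4 - 1641.5 = -808.1
Denominator: Z2 + Z1 = 833.4 + 1641.5 = 2474.9
R = -808.1 / 2474.9 = -0.3265

-0.3265


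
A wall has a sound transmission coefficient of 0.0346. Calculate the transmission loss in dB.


Given values:
  tau = 0.0346
Formula: TL = 10 * log10(1 / tau)
Compute 1 / tau = 1 / 0.0346 = 28.9017
Compute log10(28.9017) = 1.460923
TL = 10 * 1.460923 = 14.61

14.61 dB


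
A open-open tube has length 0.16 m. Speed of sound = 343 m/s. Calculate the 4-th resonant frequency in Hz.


Given values:
  Tube type: open-open, L = 0.16 m, c = 343 m/s, n = 4
Formula: f_n = n * c / (2 * L)
Compute 2 * L = 2 * 0.16 = 0.32
f = 4 * 343 / 0.32
f = 4287.5

4287.5 Hz


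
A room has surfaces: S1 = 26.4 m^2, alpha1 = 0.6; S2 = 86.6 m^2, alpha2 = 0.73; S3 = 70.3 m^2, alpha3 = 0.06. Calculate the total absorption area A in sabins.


Given surfaces:
  Surface 1: 26.4 * 0.6 = 15.84
  Surface 2: 86.6 * 0.73 = 63.218
  Surface 3: 70.3 * 0.06 = 4.218
Formula: A = sum(Si * alpha_i)
A = 15.84 + 63.218 + 4.218
A = 83.28

83.28 sabins


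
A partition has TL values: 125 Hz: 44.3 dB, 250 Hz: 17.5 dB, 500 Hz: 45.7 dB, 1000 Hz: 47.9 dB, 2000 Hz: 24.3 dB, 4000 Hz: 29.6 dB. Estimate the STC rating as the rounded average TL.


Given TL values at each frequency:
  125 Hz: 44.3 dB
  250 Hz: 17.5 dB
  500 Hz: 45.7 dB
  1000 Hz: 47.9 dB
  2000 Hz: 24.3 dB
  4000 Hz: 29.6 dB
Formula: STC ~ round(average of TL values)
Sum = 44.3 + 17.5 + 45.7 + 47.9 + 24.3 + 29.6 = 209.3
Average = 209.3 / 6 = 34.88
Rounded: 35

35


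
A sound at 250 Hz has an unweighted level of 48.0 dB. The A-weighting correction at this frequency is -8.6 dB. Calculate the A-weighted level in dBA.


Given values:
  SPL = 48.0 dB
  A-weighting at 250 Hz = -8.6 dB
Formula: L_A = SPL + A_weight
L_A = 48.0 + (-8.6)
L_A = 39.4

39.4 dBA


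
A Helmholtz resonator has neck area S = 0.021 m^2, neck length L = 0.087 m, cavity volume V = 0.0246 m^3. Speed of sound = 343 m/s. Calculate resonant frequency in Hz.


Given values:
  S = 0.021 m^2, L = 0.087 m, V = 0.0246 m^3, c = 343 m/s
Formula: f = (c / (2*pi)) * sqrt(S / (V * L))
Compute V * L = 0.0246 * 0.087 = 0.0021402
Compute S / (V * L) = 0.021 / 0.0021402 = 9.8122
Compute sqrt(9.8122) = 3.132443
Compute c / (2*pi) = 343 / 6.283185 = 54.590148
f = 54.590148 * 3.132443 = 171.0

171.0 Hz


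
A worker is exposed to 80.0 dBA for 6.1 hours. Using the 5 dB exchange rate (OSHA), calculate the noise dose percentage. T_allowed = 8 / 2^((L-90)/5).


Given values:
  L = 80.0 dBA, T = 6.1 hours
Formula: T_allowed = 8 / 2^((L - 90) / 5)
Compute exponent: (80.0 - 90) / 5 = -2.0
Compute 2^(-2.0) = 0.25
T_allowed = 8 / 0.25 = 32.0 hours
Dose = (T / T_allowed) * 100
Dose = (6.1 / 32.0) * 100 = 19.06

19.06 %


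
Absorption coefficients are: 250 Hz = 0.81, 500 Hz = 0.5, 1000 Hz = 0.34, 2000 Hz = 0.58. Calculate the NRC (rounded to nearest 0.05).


Given values:
  a_250 = 0.81, a_500 = 0.5
  a_1000 = 0.34, a_2000 = 0.58
Formula: NRC = (a250 + a500 + a1000 + a2000) / 4
Sum = 0.81 + 0.5 + 0.34 + 0.58 = 2.23
NRC = 2.23 / 4 = 0.5575
Rounded to nearest 0.05: 0.55

0.55


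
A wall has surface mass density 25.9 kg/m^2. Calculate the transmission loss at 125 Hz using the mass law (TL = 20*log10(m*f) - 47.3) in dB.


Given values:
  m = 25.9 kg/m^2, f = 125 Hz
Formula: TL = 20 * log10(m * f) - 47.3
Compute m * f = 25.9 * 125 = 3237.5
Compute log10(3237.5) = 3.51021
Compute 20 * 3.51021 = 70.2042
TL = 70.2042 - 47.3 = 22.9

22.9 dB


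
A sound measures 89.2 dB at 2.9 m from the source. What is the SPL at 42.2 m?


Given values:
  SPL1 = 89.2 dB, r1 = 2.9 m, r2 = 42.2 m
Formula: SPL2 = SPL1 - 20 * log10(r2 / r1)
Compute ratio: r2 / r1 = 42.2 / 2.9 = 14.5517
Compute log10: log10(14.5517) = 1.162914
Compute drop: 20 * 1.162914 = 23.2583
SPL2 = 89.2 - 23.2583 = 65.94

65.94 dB


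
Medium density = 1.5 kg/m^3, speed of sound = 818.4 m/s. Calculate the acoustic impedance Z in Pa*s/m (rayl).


Given values:
  rho = 1.5 kg/m^3
  c = 818.4 m/s
Formula: Z = rho * c
Z = 1.5 * 818.4
Z = 1227.6

1227.6 rayl


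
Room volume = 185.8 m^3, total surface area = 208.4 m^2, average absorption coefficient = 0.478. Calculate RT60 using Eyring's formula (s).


Given values:
  V = 185.8 m^3, S = 208.4 m^2, alpha = 0.478
Formula: RT60 = 0.161 * V / (-S * ln(1 - alpha))
Compute ln(1 - 0.478) = ln(0.522) = -0.650088
Denominator: -208.4 * -0.650088 = 135.4783
Numerator: 0.161 * 185.8 = 29.9138
RT60 = 29.9138 / 135.4783 = 0.221

0.221 s


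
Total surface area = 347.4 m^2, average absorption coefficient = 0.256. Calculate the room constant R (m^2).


Given values:
  S = 347.4 m^2, alpha = 0.256
Formula: R = S * alpha / (1 - alpha)
Numerator: 347.4 * 0.256 = 88.9344
Denominator: 1 - 0.256 = 0.744
R = 88.9344 / 0.744 = 119.54

119.54 m^2


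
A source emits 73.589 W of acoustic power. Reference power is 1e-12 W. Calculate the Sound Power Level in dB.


Given values:
  W = 73.589 W
  W_ref = 1e-12 W
Formula: SWL = 10 * log10(W / W_ref)
Compute ratio: W / W_ref = 73589000000000
Compute log10: log10(73589000000000) = 13.866813
Multiply: SWL = 10 * 13.866813 = 138.67

138.67 dB


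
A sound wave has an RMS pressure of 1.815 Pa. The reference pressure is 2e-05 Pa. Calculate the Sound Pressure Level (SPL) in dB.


Given values:
  p = 1.815 Pa
  p_ref = 2e-05 Pa
Formula: SPL = 20 * log10(p / p_ref)
Compute ratio: p / p_ref = 1.815 / 2e-05 = 90750
Compute log10: log10(90750) = 4.957847
Multiply: SPL = 20 * 4.957847 = 99.16

99.16 dB


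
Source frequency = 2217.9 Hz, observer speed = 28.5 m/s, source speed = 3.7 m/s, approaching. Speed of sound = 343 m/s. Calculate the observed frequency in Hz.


Given values:
  f_s = 2217.9 Hz, v_o = 28.5 m/s, v_s = 3.7 m/s
  Direction: approaching
Formula: f_o = f_s * (c + v_o) / (c - v_s)
Numerator: c + v_o = 343 + 28.5 = 371.5
Denominator: c - v_s = 343 - 3.7 = 339.3
f_o = 2217.9 * 371.5 / 339.3 = 2428.38

2428.38 Hz


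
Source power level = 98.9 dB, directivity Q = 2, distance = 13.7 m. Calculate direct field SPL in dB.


Given values:
  Lw = 98.9 dB, Q = 2, r = 13.7 m
Formula: SPL = Lw + 10 * log10(Q / (4 * pi * r^2))
Compute 4 * pi * r^2 = 4 * pi * 13.7^2 = 2358.5821
Compute Q / denom = 2 / 2358.5821 = 0.00084797
Compute 10 * log10(0.00084797) = -30.7162
SPL = 98.9 + (-30.7162) = 68.18

68.18 dB


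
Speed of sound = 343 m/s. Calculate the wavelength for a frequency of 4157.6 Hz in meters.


Given values:
  c = 343 m/s, f = 4157.6 Hz
Formula: lambda = c / f
lambda = 343 / 4157.6
lambda = 0.0825

0.0825 m


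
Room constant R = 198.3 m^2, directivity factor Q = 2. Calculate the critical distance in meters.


Given values:
  R = 198.3 m^2, Q = 2
Formula: d_c = 0.141 * sqrt(Q * R)
Compute Q * R = 2 * 198.3 = 396.6
Compute sqrt(396.6) = 19.9148
d_c = 0.141 * 19.9148 = 2.808

2.808 m


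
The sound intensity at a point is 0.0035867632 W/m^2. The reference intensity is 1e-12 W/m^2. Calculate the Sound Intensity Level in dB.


Given values:
  I = 0.0035867632 W/m^2
  I_ref = 1e-12 W/m^2
Formula: SIL = 10 * log10(I / I_ref)
Compute ratio: I / I_ref = 3586763200
Compute log10: log10(3586763200) = 9.554703
Multiply: SIL = 10 * 9.554703 = 95.55

95.55 dB


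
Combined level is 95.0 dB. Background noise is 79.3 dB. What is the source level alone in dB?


Given values:
  L_total = 95.0 dB, L_bg = 79.3 dB
Formula: L_source = 10 * log10(10^(L_total/10) - 10^(L_bg/10))
Convert to linear:
  10^(95.0/10) = 3162277660.1684
  10^(79.3/10) = 85113803.8202
Difference: 3162277660.1684 - 85113803.8202 = 3077163856.3482
L_source = 10 * log10(3077163856.3482) = 94.88

94.88 dB


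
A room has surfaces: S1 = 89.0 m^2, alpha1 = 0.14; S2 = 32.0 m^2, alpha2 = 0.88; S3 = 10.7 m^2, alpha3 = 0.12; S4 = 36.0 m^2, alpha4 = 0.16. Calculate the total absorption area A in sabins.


Given surfaces:
  Surface 1: 89.0 * 0.14 = 12.46
  Surface 2: 32.0 * 0.88 = 28.16
  Surface 3: 10.7 * 0.12 = 1.284
  Surface 4: 36.0 * 0.16 = 5.76
Formula: A = sum(Si * alpha_i)
A = 12.46 + 28.16 + 1.284 + 5.76
A = 47.66

47.66 sabins


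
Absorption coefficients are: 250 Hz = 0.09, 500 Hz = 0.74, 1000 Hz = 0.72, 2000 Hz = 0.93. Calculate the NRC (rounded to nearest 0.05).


Given values:
  a_250 = 0.09, a_500 = 0.74
  a_1000 = 0.72, a_2000 = 0.93
Formula: NRC = (a250 + a500 + a1000 + a2000) / 4
Sum = 0.09 + 0.74 + 0.72 + 0.93 = 2.48
NRC = 2.48 / 4 = 0.62
Rounded to nearest 0.05: 0.6

0.6


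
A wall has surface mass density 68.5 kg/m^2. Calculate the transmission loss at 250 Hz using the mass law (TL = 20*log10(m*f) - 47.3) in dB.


Given values:
  m = 68.5 kg/m^2, f = 250 Hz
Formula: TL = 20 * log10(m * f) - 47.3
Compute m * f = 68.5 * 250 = 17125.0
Compute log10(17125.0) = 4.233631
Compute 20 * 4.233631 = 84.6726
TL = 84.6726 - 47.3 = 37.37

37.37 dB


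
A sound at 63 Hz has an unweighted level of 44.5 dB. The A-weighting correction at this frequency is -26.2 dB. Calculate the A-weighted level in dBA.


Given values:
  SPL = 44.5 dB
  A-weighting at 63 Hz = -26.2 dB
Formula: L_A = SPL + A_weight
L_A = 44.5 + (-26.2)
L_A = 18.3

18.3 dBA


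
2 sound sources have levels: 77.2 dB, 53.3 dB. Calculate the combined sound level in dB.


Formula: L_total = 10 * log10( sum(10^(Li/10)) )
  Source 1: 10^(77.2/10) = 52480746.025
  Source 2: 10^(53.3/10) = 213796.209
Sum of linear values = 52694542.234
L_total = 10 * log10(52694542.234) = 77.22

77.22 dB


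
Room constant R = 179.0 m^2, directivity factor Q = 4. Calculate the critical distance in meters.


Given values:
  R = 179.0 m^2, Q = 4
Formula: d_c = 0.141 * sqrt(Q * R)
Compute Q * R = 4 * 179.0 = 716.0
Compute sqrt(716.0) = 26.7582
d_c = 0.141 * 26.7582 = 3.773

3.773 m


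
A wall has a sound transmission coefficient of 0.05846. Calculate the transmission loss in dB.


Given values:
  tau = 0.05846
Formula: TL = 10 * log10(1 / tau)
Compute 1 / tau = 1 / 0.05846 = 17.1057
Compute log10(17.1057) = 1.233141
TL = 10 * 1.233141 = 12.33

12.33 dB


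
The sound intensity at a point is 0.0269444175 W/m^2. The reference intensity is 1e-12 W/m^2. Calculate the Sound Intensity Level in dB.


Given values:
  I = 0.0269444175 W/m^2
  I_ref = 1e-12 W/m^2
Formula: SIL = 10 * log10(I / I_ref)
Compute ratio: I / I_ref = 26944417500
Compute log10: log10(26944417500) = 10.430469
Multiply: SIL = 10 * 10.430469 = 104.3

104.3 dB


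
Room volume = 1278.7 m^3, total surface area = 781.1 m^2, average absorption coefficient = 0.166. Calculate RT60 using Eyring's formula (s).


Given values:
  V = 1278.7 m^3, S = 781.1 m^2, alpha = 0.166
Formula: RT60 = 0.161 * V / (-S * ln(1 - alpha))
Compute ln(1 - 0.166) = ln(0.834) = -0.181522
Denominator: -781.1 * -0.181522 = 141.7868
Numerator: 0.161 * 1278.7 = 205.8707
RT60 = 205.8707 / 141.7868 = 1.452

1.452 s


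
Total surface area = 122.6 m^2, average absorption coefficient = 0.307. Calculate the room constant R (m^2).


Given values:
  S = 122.6 m^2, alpha = 0.307
Formula: R = S * alpha / (1 - alpha)
Numerator: 122.6 * 0.307 = 37.6382
Denominator: 1 - 0.307 = 0.693
R = 37.6382 / 0.693 = 54.31

54.31 m^2


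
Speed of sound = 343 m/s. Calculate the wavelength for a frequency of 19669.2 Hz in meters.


Given values:
  c = 343 m/s, f = 19669.2 Hz
Formula: lambda = c / f
lambda = 343 / 19669.2
lambda = 0.0174

0.0174 m


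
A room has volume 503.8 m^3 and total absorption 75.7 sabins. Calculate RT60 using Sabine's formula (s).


Given values:
  V = 503.8 m^3
  A = 75.7 sabins
Formula: RT60 = 0.161 * V / A
Numerator: 0.161 * 503.8 = 81.1118
RT60 = 81.1118 / 75.7 = 1.071

1.071 s


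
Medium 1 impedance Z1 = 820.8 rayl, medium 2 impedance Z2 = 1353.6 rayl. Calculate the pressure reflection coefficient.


Given values:
  Z1 = 820.8 rayl, Z2 = 1353.6 rayl
Formula: R = (Z2 - Z1) / (Z2 + Z1)
Numerator: Z2 - Z1 = 1353.6 - 820.8 = 532.8
Denominator: Z2 + Z1 = 1353.6 + 820.8 = 2174.4
R = 532.8 / 2174.4 = 0.245

0.245


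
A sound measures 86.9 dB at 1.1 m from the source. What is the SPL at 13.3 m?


Given values:
  SPL1 = 86.9 dB, r1 = 1.1 m, r2 = 13.3 m
Formula: SPL2 = SPL1 - 20 * log10(r2 / r1)
Compute ratio: r2 / r1 = 13.3 / 1.1 = 12.0909
Compute log10: log10(12.0909) = 1.082459
Compute drop: 20 * 1.082459 = 21.6492
SPL2 = 86.9 - 21.6492 = 65.25

65.25 dB


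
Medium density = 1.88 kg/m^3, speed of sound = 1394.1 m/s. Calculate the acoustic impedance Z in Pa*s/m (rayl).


Given values:
  rho = 1.88 kg/m^3
  c = 1394.1 m/s
Formula: Z = rho * c
Z = 1.88 * 1394.1
Z = 2620.91

2620.91 rayl


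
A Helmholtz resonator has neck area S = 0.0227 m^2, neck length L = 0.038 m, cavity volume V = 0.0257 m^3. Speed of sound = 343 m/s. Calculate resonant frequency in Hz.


Given values:
  S = 0.0227 m^2, L = 0.038 m, V = 0.0257 m^3, c = 343 m/s
Formula: f = (c / (2*pi)) * sqrt(S / (V * L))
Compute V * L = 0.0257 * 0.038 = 0.0009766
Compute S / (V * L) = 0.0227 / 0.0009766 = 23.2439
Compute sqrt(23.2439) = 4.821193
Compute c / (2*pi) = 343 / 6.283185 = 54.590148
f = 54.590148 * 4.821193 = 263.19

263.19 Hz


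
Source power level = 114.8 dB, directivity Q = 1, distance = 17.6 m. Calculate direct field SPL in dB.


Given values:
  Lw = 114.8 dB, Q = 1, r = 17.6 m
Formula: SPL = Lw + 10 * log10(Q / (4 * pi * r^2))
Compute 4 * pi * r^2 = 4 * pi * 17.6^2 = 3892.559
Compute Q / denom = 1 / 3892.559 = 0.0002569
Compute 10 * log10(0.0002569) = -35.9024
SPL = 114.8 + (-35.9024) = 78.9

78.9 dB


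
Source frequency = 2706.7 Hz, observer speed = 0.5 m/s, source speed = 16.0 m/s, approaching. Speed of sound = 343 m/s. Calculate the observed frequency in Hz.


Given values:
  f_s = 2706.7 Hz, v_o = 0.5 m/s, v_s = 16.0 m/s
  Direction: approaching
Formula: f_o = f_s * (c + v_o) / (c - v_s)
Numerator: c + v_o = 343 + 0.5 = 343.5
Denominator: c - v_s = 343 - 16.0 = 327.0
f_o = 2706.7 * 343.5 / 327.0 = 2843.28

2843.28 Hz


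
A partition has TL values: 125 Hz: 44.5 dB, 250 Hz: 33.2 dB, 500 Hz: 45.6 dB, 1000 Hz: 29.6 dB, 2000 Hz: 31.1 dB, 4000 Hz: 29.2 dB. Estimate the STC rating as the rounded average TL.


Given TL values at each frequency:
  125 Hz: 44.5 dB
  250 Hz: 33.2 dB
  500 Hz: 45.6 dB
  1000 Hz: 29.6 dB
  2000 Hz: 31.1 dB
  4000 Hz: 29.2 dB
Formula: STC ~ round(average of TL values)
Sum = 44.5 + 33.2 + 45.6 + 29.6 + 31.1 + 29.2 = 213.2
Average = 213.2 / 6 = 35.53
Rounded: 36

36


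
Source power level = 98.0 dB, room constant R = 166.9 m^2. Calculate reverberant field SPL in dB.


Given values:
  Lw = 98.0 dB, R = 166.9 m^2
Formula: SPL = Lw + 10 * log10(4 / R)
Compute 4 / R = 4 / 166.9 = 0.023966
Compute 10 * log10(0.023966) = -16.204
SPL = 98.0 + (-16.204) = 81.8

81.8 dB


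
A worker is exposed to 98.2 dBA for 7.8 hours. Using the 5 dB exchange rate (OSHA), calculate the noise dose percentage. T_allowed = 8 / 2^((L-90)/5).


Given values:
  L = 98.2 dBA, T = 7.8 hours
Formula: T_allowed = 8 / 2^((L - 90) / 5)
Compute exponent: (98.2 - 90) / 5 = 1.64
Compute 2^(1.64) = 3.116658
T_allowed = 8 / 3.116658 = 2.566852 hours
Dose = (T / T_allowed) * 100
Dose = (7.8 / 2.566852) * 100 = 303.87

303.87 %


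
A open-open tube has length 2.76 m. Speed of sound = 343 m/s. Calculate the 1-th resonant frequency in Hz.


Given values:
  Tube type: open-open, L = 2.76 m, c = 343 m/s, n = 1
Formula: f_n = n * c / (2 * L)
Compute 2 * L = 2 * 2.76 = 5.52
f = 1 * 343 / 5.52
f = 62.14

62.14 Hz


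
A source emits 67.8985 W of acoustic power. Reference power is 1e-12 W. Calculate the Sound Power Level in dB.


Given values:
  W = 67.8985 W
  W_ref = 1e-12 W
Formula: SWL = 10 * log10(W / W_ref)
Compute ratio: W / W_ref = 67898500000000
Compute log10: log10(67898500000000) = 13.83186
Multiply: SWL = 10 * 13.83186 = 138.32

138.32 dB


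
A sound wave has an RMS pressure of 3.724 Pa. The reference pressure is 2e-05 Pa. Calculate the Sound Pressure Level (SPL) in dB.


Given values:
  p = 3.724 Pa
  p_ref = 2e-05 Pa
Formula: SPL = 20 * log10(p / p_ref)
Compute ratio: p / p_ref = 3.724 / 2e-05 = 186200
Compute log10: log10(186200) = 5.26998
Multiply: SPL = 20 * 5.26998 = 105.4

105.4 dB


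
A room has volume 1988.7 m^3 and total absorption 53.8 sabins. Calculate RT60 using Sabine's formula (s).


Given values:
  V = 1988.7 m^3
  A = 53.8 sabins
Formula: RT60 = 0.161 * V / A
Numerator: 0.161 * 1988.7 = 320.1807
RT60 = 320.1807 / 53.8 = 5.951

5.951 s


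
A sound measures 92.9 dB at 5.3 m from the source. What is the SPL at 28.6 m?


Given values:
  SPL1 = 92.9 dB, r1 = 5.3 m, r2 = 28.6 m
Formula: SPL2 = SPL1 - 20 * log10(r2 / r1)
Compute ratio: r2 / r1 = 28.6 / 5.3 = 5.3962
Compute log10: log10(5.3962) = 0.732088
Compute drop: 20 * 0.732088 = 14.6418
SPL2 = 92.9 - 14.6418 = 78.26

78.26 dB


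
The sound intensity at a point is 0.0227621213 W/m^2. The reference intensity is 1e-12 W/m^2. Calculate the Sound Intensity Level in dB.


Given values:
  I = 0.0227621213 W/m^2
  I_ref = 1e-12 W/m^2
Formula: SIL = 10 * log10(I / I_ref)
Compute ratio: I / I_ref = 22762121300
Compute log10: log10(22762121300) = 10.357213
Multiply: SIL = 10 * 10.357213 = 103.57

103.57 dB


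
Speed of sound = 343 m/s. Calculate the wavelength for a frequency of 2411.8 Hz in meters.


Given values:
  c = 343 m/s, f = 2411.8 Hz
Formula: lambda = c / f
lambda = 343 / 2411.8
lambda = 0.1422

0.1422 m


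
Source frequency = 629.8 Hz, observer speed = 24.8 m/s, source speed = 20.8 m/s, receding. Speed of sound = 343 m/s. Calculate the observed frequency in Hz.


Given values:
  f_s = 629.8 Hz, v_o = 24.8 m/s, v_s = 20.8 m/s
  Direction: receding
Formula: f_o = f_s * (c - v_o) / (c + v_s)
Numerator: c - v_o = 343 - 24.8 = 318.2
Denominator: c + v_s = 343 + 20.8 = 363.8
f_o = 629.8 * 318.2 / 363.8 = 550.86

550.86 Hz


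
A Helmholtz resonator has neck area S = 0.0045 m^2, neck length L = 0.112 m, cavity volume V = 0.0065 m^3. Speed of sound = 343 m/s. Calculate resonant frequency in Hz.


Given values:
  S = 0.0045 m^2, L = 0.112 m, V = 0.0065 m^3, c = 343 m/s
Formula: f = (c / (2*pi)) * sqrt(S / (V * L))
Compute V * L = 0.0065 * 0.112 = 0.000728
Compute S / (V * L) = 0.0045 / 0.000728 = 6.1813
Compute sqrt(6.1813) = 2.486222
Compute c / (2*pi) = 343 / 6.283185 = 54.590148
f = 54.590148 * 2.486222 = 135.72

135.72 Hz


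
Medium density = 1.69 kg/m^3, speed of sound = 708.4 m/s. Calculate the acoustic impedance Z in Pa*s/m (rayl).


Given values:
  rho = 1.69 kg/m^3
  c = 708.4 m/s
Formula: Z = rho * c
Z = 1.69 * 708.4
Z = 1197.2

1197.2 rayl


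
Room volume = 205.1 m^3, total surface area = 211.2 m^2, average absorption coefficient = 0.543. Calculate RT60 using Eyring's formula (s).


Given values:
  V = 205.1 m^3, S = 211.2 m^2, alpha = 0.543
Formula: RT60 = 0.161 * V / (-S * ln(1 - alpha))
Compute ln(1 - 0.543) = ln(0.457) = -0.783072
Denominator: -211.2 * -0.783072 = 165.3848
Numerator: 0.161 * 205.1 = 33.0211
RT60 = 33.0211 / 165.3848 = 0.2

0.2 s


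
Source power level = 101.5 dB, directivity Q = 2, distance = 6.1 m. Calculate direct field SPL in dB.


Given values:
  Lw = 101.5 dB, Q = 2, r = 6.1 m
Formula: SPL = Lw + 10 * log10(Q / (4 * pi * r^2))
Compute 4 * pi * r^2 = 4 * pi * 6.1^2 = 467.5947
Compute Q / denom = 2 / 467.5947 = 0.00427721
Compute 10 * log10(0.00427721) = -23.6884
SPL = 101.5 + (-23.6884) = 77.81

77.81 dB


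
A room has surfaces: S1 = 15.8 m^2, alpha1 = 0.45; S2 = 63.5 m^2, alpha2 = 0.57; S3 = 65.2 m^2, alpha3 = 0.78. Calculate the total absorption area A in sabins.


Given surfaces:
  Surface 1: 15.8 * 0.45 = 7.11
  Surface 2: 63.5 * 0.57 = 36.195
  Surface 3: 65.2 * 0.78 = 50.856
Formula: A = sum(Si * alpha_i)
A = 7.11 + 36.195 + 50.856
A = 94.16

94.16 sabins


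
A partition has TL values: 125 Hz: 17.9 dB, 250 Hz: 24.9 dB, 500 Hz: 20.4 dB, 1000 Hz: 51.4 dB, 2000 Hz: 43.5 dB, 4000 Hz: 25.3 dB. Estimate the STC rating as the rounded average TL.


Given TL values at each frequency:
  125 Hz: 17.9 dB
  250 Hz: 24.9 dB
  500 Hz: 20.4 dB
  1000 Hz: 51.4 dB
  2000 Hz: 43.5 dB
  4000 Hz: 25.3 dB
Formula: STC ~ round(average of TL values)
Sum = 17.9 + 24.9 + 20.4 + 51.4 + 43.5 + 25.3 = 183.4
Average = 183.4 / 6 = 30.57
Rounded: 31

31


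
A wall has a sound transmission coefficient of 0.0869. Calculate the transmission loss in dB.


Given values:
  tau = 0.0869
Formula: TL = 10 * log10(1 / tau)
Compute 1 / tau = 1 / 0.0869 = 11.5075
Compute log10(11.5075) = 1.060981
TL = 10 * 1.060981 = 10.61

10.61 dB


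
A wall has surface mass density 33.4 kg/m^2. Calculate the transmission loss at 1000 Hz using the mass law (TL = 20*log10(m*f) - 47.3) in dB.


Given values:
  m = 33.4 kg/m^2, f = 1000 Hz
Formula: TL = 20 * log10(m * f) - 47.3
Compute m * f = 33.4 * 1000 = 33400.0
Compute log10(33400.0) = 4.523746
Compute 20 * 4.523746 = 90.4749
TL = 90.4749 - 47.3 = 43.17

43.17 dB


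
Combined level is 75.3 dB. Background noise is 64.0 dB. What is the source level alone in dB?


Given values:
  L_total = 75.3 dB, L_bg = 64.0 dB
Formula: L_source = 10 * log10(10^(L_total/10) - 10^(L_bg/10))
Convert to linear:
  10^(75.3/10) = 33884415.6139
  10^(64.0/10) = 2511886.4315
Difference: 33884415.6139 - 2511886.4315 = 31372529.1824
L_source = 10 * log10(31372529.1824) = 74.97

74.97 dB


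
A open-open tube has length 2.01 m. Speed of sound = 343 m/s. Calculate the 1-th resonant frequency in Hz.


Given values:
  Tube type: open-open, L = 2.01 m, c = 343 m/s, n = 1
Formula: f_n = n * c / (2 * L)
Compute 2 * L = 2 * 2.01 = 4.02
f = 1 * 343 / 4.02
f = 85.32

85.32 Hz


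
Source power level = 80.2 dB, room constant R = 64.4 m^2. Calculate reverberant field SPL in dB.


Given values:
  Lw = 80.2 dB, R = 64.4 m^2
Formula: SPL = Lw + 10 * log10(4 / R)
Compute 4 / R = 4 / 64.4 = 0.062112
Compute 10 * log10(0.062112) = -12.0682
SPL = 80.2 + (-12.0682) = 68.13

68.13 dB


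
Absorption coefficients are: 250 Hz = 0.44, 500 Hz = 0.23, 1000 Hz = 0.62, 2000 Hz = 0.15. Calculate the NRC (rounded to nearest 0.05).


Given values:
  a_250 = 0.44, a_500 = 0.23
  a_1000 = 0.62, a_2000 = 0.15
Formula: NRC = (a250 + a500 + a1000 + a2000) / 4
Sum = 0.44 + 0.23 + 0.62 + 0.15 = 1.44
NRC = 1.44 / 4 = 0.36
Rounded to nearest 0.05: 0.35

0.35


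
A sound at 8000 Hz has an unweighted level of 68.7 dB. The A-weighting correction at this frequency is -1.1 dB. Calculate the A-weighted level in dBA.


Given values:
  SPL = 68.7 dB
  A-weighting at 8000 Hz = -1.1 dB
Formula: L_A = SPL + A_weight
L_A = 68.7 + (-1.1)
L_A = 67.6

67.6 dBA


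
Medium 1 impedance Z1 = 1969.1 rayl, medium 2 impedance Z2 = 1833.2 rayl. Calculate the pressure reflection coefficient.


Given values:
  Z1 = 1969.1 rayl, Z2 = 1833.2 rayl
Formula: R = (Z2 - Z1) / (Z2 + Z1)
Numerator: Z2 - Z1 = 1833.2 - 1969.1 = -135.9
Denominator: Z2 + Z1 = 1833.2 + 1969.1 = 3802.3
R = -135.9 / 3802.3 = -0.0357

-0.0357


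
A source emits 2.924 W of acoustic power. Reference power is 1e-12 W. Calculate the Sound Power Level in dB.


Given values:
  W = 2.924 W
  W_ref = 1e-12 W
Formula: SWL = 10 * log10(W / W_ref)
Compute ratio: W / W_ref = 2924000000000
Compute log10: log10(2924000000000) = 12.465977
Multiply: SWL = 10 * 12.465977 = 124.66

124.66 dB


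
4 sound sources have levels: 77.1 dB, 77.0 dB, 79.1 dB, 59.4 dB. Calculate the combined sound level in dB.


Formula: L_total = 10 * log10( sum(10^(Li/10)) )
  Source 1: 10^(77.1/10) = 51286138.3991
  Source 2: 10^(77.0/10) = 50118723.3627
  Source 3: 10^(79.1/10) = 81283051.6164
  Source 4: 10^(59.4/10) = 870963.59
Sum of linear values = 183558876.9682
L_total = 10 * log10(183558876.9682) = 82.64

82.64 dB


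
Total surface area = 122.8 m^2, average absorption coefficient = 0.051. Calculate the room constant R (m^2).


Given values:
  S = 122.8 m^2, alpha = 0.051
Formula: R = S * alpha / (1 - alpha)
Numerator: 122.8 * 0.051 = 6.2628
Denominator: 1 - 0.051 = 0.949
R = 6.2628 / 0.949 = 6.6

6.6 m^2


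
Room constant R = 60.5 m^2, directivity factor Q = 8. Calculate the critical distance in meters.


Given values:
  R = 60.5 m^2, Q = 8
Formula: d_c = 0.141 * sqrt(Q * R)
Compute Q * R = 8 * 60.5 = 484.0
Compute sqrt(484.0) = 22.0
d_c = 0.141 * 22.0 = 3.102

3.102 m


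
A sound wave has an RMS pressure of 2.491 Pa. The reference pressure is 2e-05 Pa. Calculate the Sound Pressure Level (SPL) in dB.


Given values:
  p = 2.491 Pa
  p_ref = 2e-05 Pa
Formula: SPL = 20 * log10(p / p_ref)
Compute ratio: p / p_ref = 2.491 / 2e-05 = 124550
Compute log10: log10(124550) = 5.095344
Multiply: SPL = 20 * 5.095344 = 101.91

101.91 dB


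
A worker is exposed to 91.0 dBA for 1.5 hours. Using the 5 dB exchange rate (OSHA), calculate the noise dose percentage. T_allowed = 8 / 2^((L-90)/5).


Given values:
  L = 91.0 dBA, T = 1.5 hours
Formula: T_allowed = 8 / 2^((L - 90) / 5)
Compute exponent: (91.0 - 90) / 5 = 0.2
Compute 2^(0.2) = 1.148698
T_allowed = 8 / 1.148698 = 6.964407 hours
Dose = (T / T_allowed) * 100
Dose = (1.5 / 6.964407) * 100 = 21.54

21.54 %


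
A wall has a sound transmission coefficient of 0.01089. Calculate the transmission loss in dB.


Given values:
  tau = 0.01089
Formula: TL = 10 * log10(1 / tau)
Compute 1 / tau = 1 / 0.01089 = 91.8274
Compute log10(91.8274) = 1.962972
TL = 10 * 1.962972 = 19.63

19.63 dB


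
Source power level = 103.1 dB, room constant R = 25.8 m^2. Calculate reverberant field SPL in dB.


Given values:
  Lw = 103.1 dB, R = 25.8 m^2
Formula: SPL = Lw + 10 * log10(4 / R)
Compute 4 / R = 4 / 25.8 = 0.155039
Compute 10 * log10(0.155039) = -8.0956
SPL = 103.1 + (-8.0956) = 95.0

95.0 dB


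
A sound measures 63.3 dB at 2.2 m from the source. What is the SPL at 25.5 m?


Given values:
  SPL1 = 63.3 dB, r1 = 2.2 m, r2 = 25.5 m
Formula: SPL2 = SPL1 - 20 * log10(r2 / r1)
Compute ratio: r2 / r1 = 25.5 / 2.2 = 11.5909
Compute log10: log10(11.5909) = 1.064117
Compute drop: 20 * 1.064117 = 21.2823
SPL2 = 63.3 - 21.2823 = 42.02

42.02 dB


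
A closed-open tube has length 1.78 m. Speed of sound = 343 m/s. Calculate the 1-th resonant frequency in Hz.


Given values:
  Tube type: closed-open, L = 1.78 m, c = 343 m/s, n = 1
Formula: f_n = (2n - 1) * c / (4 * L)
Compute 2n - 1 = 2*1 - 1 = 1
Compute 4 * L = 4 * 1.78 = 7.12
f = 1 * 343 / 7.12
f = 48.17

48.17 Hz


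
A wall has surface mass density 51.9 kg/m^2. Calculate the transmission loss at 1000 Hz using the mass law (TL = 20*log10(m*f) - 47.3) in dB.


Given values:
  m = 51.9 kg/m^2, f = 1000 Hz
Formula: TL = 20 * log10(m * f) - 47.3
Compute m * f = 51.9 * 1000 = 51900.0
Compute log10(51900.0) = 4.715167
Compute 20 * 4.715167 = 94.3033
TL = 94.3033 - 47.3 = 47.0

47.0 dB


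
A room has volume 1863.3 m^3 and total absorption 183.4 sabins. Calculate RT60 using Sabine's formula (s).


Given values:
  V = 1863.3 m^3
  A = 183.4 sabins
Formula: RT60 = 0.161 * V / A
Numerator: 0.161 * 1863.3 = 299.9913
RT60 = 299.9913 / 183.4 = 1.636

1.636 s


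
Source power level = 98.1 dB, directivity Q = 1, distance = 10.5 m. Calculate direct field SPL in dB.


Given values:
  Lw = 98.1 dB, Q = 1, r = 10.5 m
Formula: SPL = Lw + 10 * log10(Q / (4 * pi * r^2))
Compute 4 * pi * r^2 = 4 * pi * 10.5^2 = 1385.4424
Compute Q / denom = 1 / 1385.4424 = 0.00072179
Compute 10 * log10(0.00072179) = -31.4159
SPL = 98.1 + (-31.4159) = 66.68

66.68 dB


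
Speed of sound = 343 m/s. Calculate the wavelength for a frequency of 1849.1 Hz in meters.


Given values:
  c = 343 m/s, f = 1849.1 Hz
Formula: lambda = c / f
lambda = 343 / 1849.1
lambda = 0.1855

0.1855 m


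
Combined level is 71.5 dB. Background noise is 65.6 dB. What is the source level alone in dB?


Given values:
  L_total = 71.5 dB, L_bg = 65.6 dB
Formula: L_source = 10 * log10(10^(L_total/10) - 10^(L_bg/10))
Convert to linear:
  10^(71.5/10) = 14125375.4462
  10^(65.6/10) = 3630780.5477
Difference: 14125375.4462 - 3630780.5477 = 10494594.8985
L_source = 10 * log10(10494594.8985) = 70.21

70.21 dB


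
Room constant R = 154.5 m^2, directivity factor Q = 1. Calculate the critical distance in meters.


Given values:
  R = 154.5 m^2, Q = 1
Formula: d_c = 0.141 * sqrt(Q * R)
Compute Q * R = 1 * 154.5 = 154.5
Compute sqrt(154.5) = 12.4298
d_c = 0.141 * 12.4298 = 1.753

1.753 m


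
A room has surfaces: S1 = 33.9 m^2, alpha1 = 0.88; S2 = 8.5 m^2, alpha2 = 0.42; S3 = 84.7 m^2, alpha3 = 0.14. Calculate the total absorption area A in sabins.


Given surfaces:
  Surface 1: 33.9 * 0.88 = 29.832
  Surface 2: 8.5 * 0.42 = 3.57
  Surface 3: 84.7 * 0.14 = 11.858
Formula: A = sum(Si * alpha_i)
A = 29.832 + 3.57 + 11.858
A = 45.26

45.26 sabins


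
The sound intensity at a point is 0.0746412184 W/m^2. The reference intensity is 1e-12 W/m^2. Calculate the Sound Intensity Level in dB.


Given values:
  I = 0.0746412184 W/m^2
  I_ref = 1e-12 W/m^2
Formula: SIL = 10 * log10(I / I_ref)
Compute ratio: I / I_ref = 74641218400
Compute log10: log10(74641218400) = 10.872979
Multiply: SIL = 10 * 10.872979 = 108.73

108.73 dB


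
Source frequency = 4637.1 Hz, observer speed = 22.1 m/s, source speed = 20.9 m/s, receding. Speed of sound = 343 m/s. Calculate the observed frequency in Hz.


Given values:
  f_s = 4637.1 Hz, v_o = 22.1 m/s, v_s = 20.9 m/s
  Direction: receding
Formula: f_o = f_s * (c - v_o) / (c + v_s)
Numerator: c - v_o = 343 - 22.1 = 320.9
Denominator: c + v_s = 343 + 20.9 = 363.9
f_o = 4637.1 * 320.9 / 363.9 = 4089.16

4089.16 Hz


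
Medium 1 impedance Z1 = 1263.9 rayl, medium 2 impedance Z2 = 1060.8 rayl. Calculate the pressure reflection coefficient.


Given values:
  Z1 = 1263.9 rayl, Z2 = 1060.8 rayl
Formula: R = (Z2 - Z1) / (Z2 + Z1)
Numerator: Z2 - Z1 = 1060.8 - 1263.9 = -203.1
Denominator: Z2 + Z1 = 1060.8 + 1263.9 = 2324.7
R = -203.1 / 2324.7 = -0.0874

-0.0874


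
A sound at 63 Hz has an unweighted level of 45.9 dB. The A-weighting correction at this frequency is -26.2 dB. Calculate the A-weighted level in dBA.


Given values:
  SPL = 45.9 dB
  A-weighting at 63 Hz = -26.2 dB
Formula: L_A = SPL + A_weight
L_A = 45.9 + (-26.2)
L_A = 19.7

19.7 dBA


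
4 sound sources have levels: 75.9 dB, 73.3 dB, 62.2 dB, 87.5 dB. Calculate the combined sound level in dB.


Formula: L_total = 10 * log10( sum(10^(Li/10)) )
  Source 1: 10^(75.9/10) = 38904514.4994
  Source 2: 10^(73.3/10) = 21379620.895
  Source 3: 10^(62.2/10) = 1659586.9074
  Source 4: 10^(87.5/10) = 562341325.1903
Sum of linear values = 624285047.4921
L_total = 10 * log10(624285047.4921) = 87.95

87.95 dB


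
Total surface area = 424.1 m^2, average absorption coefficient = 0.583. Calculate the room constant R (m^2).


Given values:
  S = 424.1 m^2, alpha = 0.583
Formula: R = S * alpha / (1 - alpha)
Numerator: 424.1 * 0.583 = 247.2503
Denominator: 1 - 0.583 = 0.417
R = 247.2503 / 0.417 = 592.93

592.93 m^2


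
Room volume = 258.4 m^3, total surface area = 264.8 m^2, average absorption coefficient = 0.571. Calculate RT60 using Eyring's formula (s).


Given values:
  V = 258.4 m^3, S = 264.8 m^2, alpha = 0.571
Formula: RT60 = 0.161 * V / (-S * ln(1 - alpha))
Compute ln(1 - 0.571) = ln(0.429) = -0.846298
Denominator: -264.8 * -0.846298 = 224.0997
Numerator: 0.161 * 258.4 = 41.6024
RT60 = 41.6024 / 224.0997 = 0.186

0.186 s


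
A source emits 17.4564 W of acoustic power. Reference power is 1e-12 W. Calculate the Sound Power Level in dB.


Given values:
  W = 17.4564 W
  W_ref = 1e-12 W
Formula: SWL = 10 * log10(W / W_ref)
Compute ratio: W / W_ref = 17456400000000
Compute log10: log10(17456400000000) = 13.241955
Multiply: SWL = 10 * 13.241955 = 132.42

132.42 dB


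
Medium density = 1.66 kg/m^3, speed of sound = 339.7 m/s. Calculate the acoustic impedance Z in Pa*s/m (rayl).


Given values:
  rho = 1.66 kg/m^3
  c = 339.7 m/s
Formula: Z = rho * c
Z = 1.66 * 339.7
Z = 563.9

563.9 rayl


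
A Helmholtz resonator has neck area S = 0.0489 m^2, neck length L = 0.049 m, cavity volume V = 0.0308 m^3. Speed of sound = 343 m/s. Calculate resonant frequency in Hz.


Given values:
  S = 0.0489 m^2, L = 0.049 m, V = 0.0308 m^3, c = 343 m/s
Formula: f = (c / (2*pi)) * sqrt(S / (V * L))
Compute V * L = 0.0308 * 0.049 = 0.0015092
Compute S / (V * L) = 0.0489 / 0.0015092 = 32.4013
Compute sqrt(32.4013) = 5.692214
Compute c / (2*pi) = 343 / 6.283185 = 54.590148
f = 54.590148 * 5.692214 = 310.74

310.74 Hz


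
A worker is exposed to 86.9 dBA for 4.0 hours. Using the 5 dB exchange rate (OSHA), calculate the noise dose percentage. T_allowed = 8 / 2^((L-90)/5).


Given values:
  L = 86.9 dBA, T = 4.0 hours
Formula: T_allowed = 8 / 2^((L - 90) / 5)
Compute exponent: (86.9 - 90) / 5 = -0.62
Compute 2^(-0.62) = 0.650671
T_allowed = 8 / 0.650671 = 12.295 hours
Dose = (T / T_allowed) * 100
Dose = (4.0 / 12.295) * 100 = 32.53

32.53 %


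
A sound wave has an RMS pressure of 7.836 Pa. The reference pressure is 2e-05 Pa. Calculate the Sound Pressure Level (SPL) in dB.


Given values:
  p = 7.836 Pa
  p_ref = 2e-05 Pa
Formula: SPL = 20 * log10(p / p_ref)
Compute ratio: p / p_ref = 7.836 / 2e-05 = 391800
Compute log10: log10(391800) = 5.593064
Multiply: SPL = 20 * 5.593064 = 111.86

111.86 dB


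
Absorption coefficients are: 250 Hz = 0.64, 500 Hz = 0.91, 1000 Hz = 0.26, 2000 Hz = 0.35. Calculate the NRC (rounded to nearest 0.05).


Given values:
  a_250 = 0.64, a_500 = 0.91
  a_1000 = 0.26, a_2000 = 0.35
Formula: NRC = (a250 + a500 + a1000 + a2000) / 4
Sum = 0.64 + 0.91 + 0.26 + 0.35 = 2.16
NRC = 2.16 / 4 = 0.54
Rounded to nearest 0.05: 0.55

0.55


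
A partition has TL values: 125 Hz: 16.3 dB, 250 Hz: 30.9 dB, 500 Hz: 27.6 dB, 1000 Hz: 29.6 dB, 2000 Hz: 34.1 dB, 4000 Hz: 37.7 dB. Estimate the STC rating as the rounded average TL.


Given TL values at each frequency:
  125 Hz: 16.3 dB
  250 Hz: 30.9 dB
  500 Hz: 27.6 dB
  1000 Hz: 29.6 dB
  2000 Hz: 34.1 dB
  4000 Hz: 37.7 dB
Formula: STC ~ round(average of TL values)
Sum = 16.3 + 30.9 + 27.6 + 29.6 + 34.1 + 37.7 = 176.2
Average = 176.2 / 6 = 29.37
Rounded: 29

29


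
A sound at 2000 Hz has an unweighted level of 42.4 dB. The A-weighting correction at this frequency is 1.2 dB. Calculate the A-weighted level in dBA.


Given values:
  SPL = 42.4 dB
  A-weighting at 2000 Hz = 1.2 dB
Formula: L_A = SPL + A_weight
L_A = 42.4 + (1.2)
L_A = 43.6

43.6 dBA


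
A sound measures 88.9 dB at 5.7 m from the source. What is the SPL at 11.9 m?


Given values:
  SPL1 = 88.9 dB, r1 = 5.7 m, r2 = 11.9 m
Formula: SPL2 = SPL1 - 20 * log10(r2 / r1)
Compute ratio: r2 / r1 = 11.9 / 5.7 = 2.0877
Compute log10: log10(2.0877) = 0.319668
Compute drop: 20 * 0.319668 = 6.3934
SPL2 = 88.9 - 6.3934 = 82.51

82.51 dB


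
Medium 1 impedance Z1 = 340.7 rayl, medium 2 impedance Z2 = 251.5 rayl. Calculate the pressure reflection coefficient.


Given values:
  Z1 = 340.7 rayl, Z2 = 251.5 rayl
Formula: R = (Z2 - Z1) / (Z2 + Z1)
Numerator: Z2 - Z1 = 251.5 - 340.7 = -89.2
Denominator: Z2 + Z1 = 251.5 + 340.7 = 592.2
R = -89.2 / 592.2 = -0.1506

-0.1506
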